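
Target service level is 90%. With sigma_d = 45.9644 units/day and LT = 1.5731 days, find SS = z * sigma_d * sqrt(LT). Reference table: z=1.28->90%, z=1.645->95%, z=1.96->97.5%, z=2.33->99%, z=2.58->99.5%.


From the table, SL = 90% corresponds to z = 1.28
sqrt(LT) = sqrt(1.5731) = 1.2542
SS = 1.28 * 45.9644 * 1.2542 = 73.7921

73.7921 units


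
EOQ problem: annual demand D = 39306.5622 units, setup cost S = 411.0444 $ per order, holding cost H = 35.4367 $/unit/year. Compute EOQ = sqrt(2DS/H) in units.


2*D*S = 2 * 39306.5622 * 411.0444 = 32313484.5511
2*D*S/H = 911864.9465
EOQ = sqrt(911864.9465) = 954.9162

954.9162 units


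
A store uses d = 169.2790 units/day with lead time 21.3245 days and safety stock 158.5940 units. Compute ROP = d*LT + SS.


d*LT = 169.2790 * 21.3245 = 3609.7900
ROP = 3609.7900 + 158.5940 = 3768.3840

3768.3840 units


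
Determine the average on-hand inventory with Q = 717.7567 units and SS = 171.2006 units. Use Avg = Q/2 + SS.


Q/2 = 358.8784
Avg = 358.8784 + 171.2006 = 530.0790

530.0790 units


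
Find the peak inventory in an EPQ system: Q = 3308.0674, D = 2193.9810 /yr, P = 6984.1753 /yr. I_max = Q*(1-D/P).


D/P = 0.3141
1 - D/P = 0.6859
I_max = 3308.0674 * 0.6859 = 2268.8843

2268.8843 units


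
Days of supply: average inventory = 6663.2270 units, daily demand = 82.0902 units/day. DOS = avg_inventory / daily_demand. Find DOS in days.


DOS = 6663.2270 / 82.0902 = 81.1696

81.1696 days


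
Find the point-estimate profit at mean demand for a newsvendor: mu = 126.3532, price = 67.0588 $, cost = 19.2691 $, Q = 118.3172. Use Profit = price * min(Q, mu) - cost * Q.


Sales at mu = min(118.3172, 126.3532) = 118.3172
Revenue = 67.0588 * 118.3172 = 7934.2095
Total cost = 19.2691 * 118.3172 = 2279.8660
Profit = 7934.2095 - 2279.8660 = 5654.3435

5654.3435 $


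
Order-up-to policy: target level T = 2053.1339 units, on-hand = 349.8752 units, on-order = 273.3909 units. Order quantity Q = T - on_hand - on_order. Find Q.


Inventory position = OH + OO = 349.8752 + 273.3909 = 623.2661
Q = 2053.1339 - 623.2661 = 1429.8678

1429.8678 units


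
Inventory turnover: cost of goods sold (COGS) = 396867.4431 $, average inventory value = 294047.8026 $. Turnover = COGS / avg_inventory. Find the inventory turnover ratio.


Turnover = 396867.4431 / 294047.8026 = 1.3497

1.3497


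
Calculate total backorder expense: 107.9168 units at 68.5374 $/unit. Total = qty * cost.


Total = 107.9168 * 68.5374 = 7396.3369

7396.3369 $


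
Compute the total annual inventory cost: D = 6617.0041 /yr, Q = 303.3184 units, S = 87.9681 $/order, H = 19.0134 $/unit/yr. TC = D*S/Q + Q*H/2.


Ordering cost = D*S/Q = 1919.0569
Holding cost = Q*H/2 = 2883.5570
TC = 1919.0569 + 2883.5570 = 4802.6140

4802.6140 $/yr


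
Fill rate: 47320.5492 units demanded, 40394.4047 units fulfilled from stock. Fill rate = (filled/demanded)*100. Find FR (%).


FR = 40394.4047 / 47320.5492 * 100 = 85.3633

85.3633%


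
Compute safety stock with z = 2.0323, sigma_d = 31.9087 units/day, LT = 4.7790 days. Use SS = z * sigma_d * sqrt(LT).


sqrt(LT) = sqrt(4.7790) = 2.1861
SS = 2.0323 * 31.9087 * 2.1861 = 141.7638

141.7638 units


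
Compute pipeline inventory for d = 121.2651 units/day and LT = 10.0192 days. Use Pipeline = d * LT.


Pipeline = 121.2651 * 10.0192 = 1214.9793

1214.9793 units


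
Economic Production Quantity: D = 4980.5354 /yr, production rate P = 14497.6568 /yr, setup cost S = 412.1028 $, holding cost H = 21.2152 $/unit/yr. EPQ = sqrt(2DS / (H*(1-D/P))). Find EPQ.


1 - D/P = 1 - 0.3435 = 0.6565
H*(1-D/P) = 13.9269
2DS = 4104985.1677
EPQ = sqrt(294751.9367) = 542.9106

542.9106 units


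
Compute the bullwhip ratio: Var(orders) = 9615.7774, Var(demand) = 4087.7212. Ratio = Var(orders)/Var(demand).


BW = 9615.7774 / 4087.7212 = 2.3524

2.3524


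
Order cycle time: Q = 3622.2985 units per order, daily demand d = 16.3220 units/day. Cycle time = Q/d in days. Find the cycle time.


Cycle = 3622.2985 / 16.3220 = 221.9274

221.9274 days


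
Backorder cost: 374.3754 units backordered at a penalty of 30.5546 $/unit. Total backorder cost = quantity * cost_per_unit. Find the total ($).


Total = 374.3754 * 30.5546 = 11438.8906

11438.8906 $


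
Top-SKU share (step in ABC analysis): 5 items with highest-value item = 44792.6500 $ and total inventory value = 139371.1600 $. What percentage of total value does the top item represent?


Top item = 44792.6500
Total = 139371.1600
Percentage = 44792.6500 / 139371.1600 * 100 = 32.1391

32.1391%


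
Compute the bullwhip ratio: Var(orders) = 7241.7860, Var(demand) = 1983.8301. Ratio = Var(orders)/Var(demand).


BW = 7241.7860 / 1983.8301 = 3.6504

3.6504


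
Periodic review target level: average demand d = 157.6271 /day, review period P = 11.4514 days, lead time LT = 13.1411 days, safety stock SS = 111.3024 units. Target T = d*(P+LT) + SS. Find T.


P + LT = 24.5925
d*(P+LT) = 157.6271 * 24.5925 = 3876.4445
T = 3876.4445 + 111.3024 = 3987.7469

3987.7469 units


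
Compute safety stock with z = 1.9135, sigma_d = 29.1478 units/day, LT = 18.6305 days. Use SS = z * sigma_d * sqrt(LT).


sqrt(LT) = sqrt(18.6305) = 4.3163
SS = 1.9135 * 29.1478 * 4.3163 = 240.7390

240.7390 units


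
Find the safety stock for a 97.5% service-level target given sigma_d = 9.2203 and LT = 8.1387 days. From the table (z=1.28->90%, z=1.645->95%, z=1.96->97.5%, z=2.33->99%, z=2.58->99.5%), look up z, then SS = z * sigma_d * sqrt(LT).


From the table, SL = 97.5% corresponds to z = 1.96
sqrt(LT) = sqrt(8.1387) = 2.8528
SS = 1.96 * 9.2203 * 2.8528 = 51.5559

51.5559 units


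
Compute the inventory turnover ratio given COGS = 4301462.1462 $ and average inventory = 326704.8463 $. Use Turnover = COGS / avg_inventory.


Turnover = 4301462.1462 / 326704.8463 = 13.1662

13.1662


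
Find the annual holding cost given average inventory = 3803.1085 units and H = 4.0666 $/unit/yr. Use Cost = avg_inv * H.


Cost = 3803.1085 * 4.0666 = 15465.7210

15465.7210 $/yr


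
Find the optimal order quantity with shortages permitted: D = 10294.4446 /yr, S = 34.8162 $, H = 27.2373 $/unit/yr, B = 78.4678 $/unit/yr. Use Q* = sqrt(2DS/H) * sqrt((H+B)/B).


sqrt(2DS/H) = 162.2277
sqrt((H+B)/B) = 1.1607
Q* = 162.2277 * 1.1607 = 188.2900

188.2900 units


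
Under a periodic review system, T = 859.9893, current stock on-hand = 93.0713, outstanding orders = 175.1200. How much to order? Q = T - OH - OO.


Inventory position = OH + OO = 93.0713 + 175.1200 = 268.1913
Q = 859.9893 - 268.1913 = 591.7980

591.7980 units


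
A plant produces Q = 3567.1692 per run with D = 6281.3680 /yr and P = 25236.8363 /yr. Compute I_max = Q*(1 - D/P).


D/P = 0.2489
1 - D/P = 0.7511
I_max = 3567.1692 * 0.7511 = 2679.3122

2679.3122 units


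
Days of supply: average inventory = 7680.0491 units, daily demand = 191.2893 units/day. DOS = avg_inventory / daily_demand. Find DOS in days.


DOS = 7680.0491 / 191.2893 = 40.1489

40.1489 days


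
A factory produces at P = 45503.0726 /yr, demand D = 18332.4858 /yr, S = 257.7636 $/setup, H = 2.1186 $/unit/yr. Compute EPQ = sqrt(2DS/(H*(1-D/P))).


1 - D/P = 1 - 0.4029 = 0.5971
H*(1-D/P) = 1.2650
2DS = 9450895.0735
EPQ = sqrt(7470775.3834) = 2733.2719

2733.2719 units


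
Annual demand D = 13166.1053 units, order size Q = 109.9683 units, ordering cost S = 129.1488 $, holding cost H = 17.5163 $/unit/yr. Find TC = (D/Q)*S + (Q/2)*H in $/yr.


Ordering cost = D*S/Q = 15462.5169
Holding cost = Q*H/2 = 963.1189
TC = 15462.5169 + 963.1189 = 16425.6358

16425.6358 $/yr


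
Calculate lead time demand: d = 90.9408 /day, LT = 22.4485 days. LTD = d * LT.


LTD = 90.9408 * 22.4485 = 2041.4845

2041.4845 units


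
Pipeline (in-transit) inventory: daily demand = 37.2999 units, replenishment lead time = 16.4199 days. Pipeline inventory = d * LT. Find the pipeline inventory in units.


Pipeline = 37.2999 * 16.4199 = 612.4606

612.4606 units


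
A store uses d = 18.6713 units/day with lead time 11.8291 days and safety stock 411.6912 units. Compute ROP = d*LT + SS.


d*LT = 18.6713 * 11.8291 = 220.8647
ROP = 220.8647 + 411.6912 = 632.5559

632.5559 units


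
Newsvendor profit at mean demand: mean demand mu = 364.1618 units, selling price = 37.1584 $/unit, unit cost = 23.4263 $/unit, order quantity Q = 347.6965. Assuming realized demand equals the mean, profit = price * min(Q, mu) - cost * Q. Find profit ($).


Sales at mu = min(347.6965, 364.1618) = 347.6965
Revenue = 37.1584 * 347.6965 = 12919.8456
Total cost = 23.4263 * 347.6965 = 8145.2425
Profit = 12919.8456 - 8145.2425 = 4774.6031

4774.6031 $


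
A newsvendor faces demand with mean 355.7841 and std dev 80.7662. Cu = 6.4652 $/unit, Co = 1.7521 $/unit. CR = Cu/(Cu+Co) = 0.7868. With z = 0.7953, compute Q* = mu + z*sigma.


CR = Cu/(Cu+Co) = 6.4652/(6.4652+1.7521) = 0.7868
z = 0.7953
Q* = 355.7841 + 0.7953 * 80.7662 = 420.0175

420.0175 units


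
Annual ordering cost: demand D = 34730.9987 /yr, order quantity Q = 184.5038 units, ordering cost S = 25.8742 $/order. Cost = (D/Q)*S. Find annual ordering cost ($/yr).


Number of orders = D/Q = 188.2400
Cost = 188.2400 * 25.8742 = 4870.5599

4870.5599 $/yr


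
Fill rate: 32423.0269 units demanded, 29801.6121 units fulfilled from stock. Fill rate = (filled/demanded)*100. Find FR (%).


FR = 29801.6121 / 32423.0269 * 100 = 91.9150

91.9150%


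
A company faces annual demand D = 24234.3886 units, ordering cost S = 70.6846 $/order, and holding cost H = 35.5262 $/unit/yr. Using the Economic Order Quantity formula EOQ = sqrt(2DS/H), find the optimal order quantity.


2*D*S = 2 * 24234.3886 * 70.6846 = 3425996.1289
2*D*S/H = 96435.7609
EOQ = sqrt(96435.7609) = 310.5411

310.5411 units


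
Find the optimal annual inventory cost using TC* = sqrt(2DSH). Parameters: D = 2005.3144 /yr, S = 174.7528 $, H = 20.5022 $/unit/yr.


2*D*S*H = 14369348.4684
TC* = sqrt(14369348.4684) = 3790.6923

3790.6923 $/yr


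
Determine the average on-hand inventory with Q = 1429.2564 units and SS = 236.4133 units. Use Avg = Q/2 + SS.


Q/2 = 714.6282
Avg = 714.6282 + 236.4133 = 951.0415

951.0415 units


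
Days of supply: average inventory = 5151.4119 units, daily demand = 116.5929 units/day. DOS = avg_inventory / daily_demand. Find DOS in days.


DOS = 5151.4119 / 116.5929 = 44.1829

44.1829 days


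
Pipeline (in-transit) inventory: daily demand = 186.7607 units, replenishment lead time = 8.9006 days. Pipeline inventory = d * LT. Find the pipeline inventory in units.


Pipeline = 186.7607 * 8.9006 = 1662.2823

1662.2823 units


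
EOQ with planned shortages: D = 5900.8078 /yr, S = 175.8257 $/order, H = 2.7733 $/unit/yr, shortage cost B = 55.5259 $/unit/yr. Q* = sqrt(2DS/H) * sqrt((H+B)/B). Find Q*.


sqrt(2DS/H) = 864.9948
sqrt((H+B)/B) = 1.0247
Q* = 864.9948 * 1.0247 = 886.3331

886.3331 units


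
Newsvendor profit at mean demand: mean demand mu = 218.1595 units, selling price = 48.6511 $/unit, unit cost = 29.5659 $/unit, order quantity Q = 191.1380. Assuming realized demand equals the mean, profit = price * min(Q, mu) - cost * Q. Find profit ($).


Sales at mu = min(191.1380, 218.1595) = 191.1380
Revenue = 48.6511 * 191.1380 = 9299.0740
Total cost = 29.5659 * 191.1380 = 5651.1670
Profit = 9299.0740 - 5651.1670 = 3647.9070

3647.9070 $


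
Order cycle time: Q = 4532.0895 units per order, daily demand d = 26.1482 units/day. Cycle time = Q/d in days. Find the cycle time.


Cycle = 4532.0895 / 26.1482 = 173.3232

173.3232 days


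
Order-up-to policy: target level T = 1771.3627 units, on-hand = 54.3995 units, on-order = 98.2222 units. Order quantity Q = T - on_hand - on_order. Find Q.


Inventory position = OH + OO = 54.3995 + 98.2222 = 152.6217
Q = 1771.3627 - 152.6217 = 1618.7410

1618.7410 units


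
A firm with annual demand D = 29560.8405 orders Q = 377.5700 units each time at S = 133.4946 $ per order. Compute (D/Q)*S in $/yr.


Number of orders = D/Q = 78.2923
Cost = 78.2923 * 133.4946 = 10451.6052

10451.6052 $/yr


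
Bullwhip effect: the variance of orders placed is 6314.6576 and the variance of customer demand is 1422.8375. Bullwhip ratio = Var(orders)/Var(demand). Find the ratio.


BW = 6314.6576 / 1422.8375 = 4.4381

4.4381


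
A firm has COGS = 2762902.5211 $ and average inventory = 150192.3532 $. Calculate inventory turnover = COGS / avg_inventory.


Turnover = 2762902.5211 / 150192.3532 = 18.3958

18.3958


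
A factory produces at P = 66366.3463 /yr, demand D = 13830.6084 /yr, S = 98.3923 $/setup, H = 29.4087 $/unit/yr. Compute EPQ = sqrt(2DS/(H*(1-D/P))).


1 - D/P = 1 - 0.2084 = 0.7916
H*(1-D/P) = 23.2800
2DS = 2721650.7418
EPQ = sqrt(116909.4557) = 341.9202

341.9202 units


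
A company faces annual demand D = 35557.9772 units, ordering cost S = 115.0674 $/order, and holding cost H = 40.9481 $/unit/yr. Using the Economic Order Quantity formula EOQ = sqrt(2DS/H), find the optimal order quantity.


2*D*S = 2 * 35557.9772 * 115.0674 = 8183127.9713
2*D*S/H = 199841.4571
EOQ = sqrt(199841.4571) = 447.0363

447.0363 units


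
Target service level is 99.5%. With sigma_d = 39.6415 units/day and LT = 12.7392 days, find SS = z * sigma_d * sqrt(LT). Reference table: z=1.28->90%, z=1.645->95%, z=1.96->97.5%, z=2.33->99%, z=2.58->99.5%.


From the table, SL = 99.5% corresponds to z = 2.58
sqrt(LT) = sqrt(12.7392) = 3.5692
SS = 2.58 * 39.6415 * 3.5692 = 365.0403

365.0403 units


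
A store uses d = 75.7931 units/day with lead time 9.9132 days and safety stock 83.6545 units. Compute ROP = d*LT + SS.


d*LT = 75.7931 * 9.9132 = 751.3522
ROP = 751.3522 + 83.6545 = 835.0067

835.0067 units


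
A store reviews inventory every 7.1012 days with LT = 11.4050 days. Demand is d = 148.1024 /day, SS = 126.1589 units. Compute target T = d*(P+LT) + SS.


P + LT = 18.5062
d*(P+LT) = 148.1024 * 18.5062 = 2740.8126
T = 2740.8126 + 126.1589 = 2866.9715

2866.9715 units


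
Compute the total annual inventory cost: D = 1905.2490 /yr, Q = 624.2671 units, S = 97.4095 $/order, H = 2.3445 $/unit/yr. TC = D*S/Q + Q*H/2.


Ordering cost = D*S/Q = 297.2916
Holding cost = Q*H/2 = 731.7971
TC = 297.2916 + 731.7971 = 1029.0887

1029.0887 $/yr


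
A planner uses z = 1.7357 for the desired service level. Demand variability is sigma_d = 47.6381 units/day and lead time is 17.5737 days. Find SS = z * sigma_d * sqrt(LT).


sqrt(LT) = sqrt(17.5737) = 4.1921
SS = 1.7357 * 47.6381 * 4.1921 = 346.6257

346.6257 units


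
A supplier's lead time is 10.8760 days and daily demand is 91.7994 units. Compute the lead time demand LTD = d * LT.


LTD = 91.7994 * 10.8760 = 998.4103

998.4103 units


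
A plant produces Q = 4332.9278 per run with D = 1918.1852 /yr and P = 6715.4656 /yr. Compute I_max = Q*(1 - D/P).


D/P = 0.2856
1 - D/P = 0.7144
I_max = 4332.9278 * 0.7144 = 3095.2835

3095.2835 units


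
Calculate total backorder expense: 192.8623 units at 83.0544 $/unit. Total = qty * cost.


Total = 192.8623 * 83.0544 = 16018.0626

16018.0626 $


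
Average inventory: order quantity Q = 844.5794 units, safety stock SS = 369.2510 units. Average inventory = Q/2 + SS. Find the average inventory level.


Q/2 = 422.2897
Avg = 422.2897 + 369.2510 = 791.5407

791.5407 units


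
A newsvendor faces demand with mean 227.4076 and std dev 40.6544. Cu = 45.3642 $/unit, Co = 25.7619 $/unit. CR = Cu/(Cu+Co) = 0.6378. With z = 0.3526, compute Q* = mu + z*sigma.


CR = Cu/(Cu+Co) = 45.3642/(45.3642+25.7619) = 0.6378
z = 0.3526
Q* = 227.4076 + 0.3526 * 40.6544 = 241.7423

241.7423 units


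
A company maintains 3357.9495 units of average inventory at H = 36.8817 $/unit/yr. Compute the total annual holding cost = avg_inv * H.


Cost = 3357.9495 * 36.8817 = 123846.8861

123846.8861 $/yr


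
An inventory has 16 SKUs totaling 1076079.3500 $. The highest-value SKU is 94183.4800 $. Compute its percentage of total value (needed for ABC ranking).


Top item = 94183.4800
Total = 1076079.3500
Percentage = 94183.4800 / 1076079.3500 * 100 = 8.7525

8.7525%


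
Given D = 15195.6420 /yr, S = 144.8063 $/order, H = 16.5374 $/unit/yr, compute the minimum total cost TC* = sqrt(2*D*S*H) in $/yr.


2*D*S*H = 72778606.6739
TC* = sqrt(72778606.6739) = 8531.0378

8531.0378 $/yr


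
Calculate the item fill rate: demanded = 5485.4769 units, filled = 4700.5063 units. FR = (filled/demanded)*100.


FR = 4700.5063 / 5485.4769 * 100 = 85.6900

85.6900%


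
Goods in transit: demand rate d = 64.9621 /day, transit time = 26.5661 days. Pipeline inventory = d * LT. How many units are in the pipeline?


Pipeline = 64.9621 * 26.5661 = 1725.7896

1725.7896 units


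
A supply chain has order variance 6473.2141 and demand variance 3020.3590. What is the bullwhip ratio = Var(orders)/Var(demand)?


BW = 6473.2141 / 3020.3590 = 2.1432

2.1432


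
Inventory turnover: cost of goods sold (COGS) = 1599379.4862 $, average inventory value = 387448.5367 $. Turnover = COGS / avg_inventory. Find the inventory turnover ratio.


Turnover = 1599379.4862 / 387448.5367 = 4.1280

4.1280


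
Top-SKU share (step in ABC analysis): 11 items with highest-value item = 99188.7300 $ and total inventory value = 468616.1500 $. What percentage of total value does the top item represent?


Top item = 99188.7300
Total = 468616.1500
Percentage = 99188.7300 / 468616.1500 * 100 = 21.1663

21.1663%


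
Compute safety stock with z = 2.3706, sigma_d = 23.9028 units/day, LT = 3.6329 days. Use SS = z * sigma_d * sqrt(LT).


sqrt(LT) = sqrt(3.6329) = 1.9060
SS = 2.3706 * 23.9028 * 1.9060 = 108.0025

108.0025 units


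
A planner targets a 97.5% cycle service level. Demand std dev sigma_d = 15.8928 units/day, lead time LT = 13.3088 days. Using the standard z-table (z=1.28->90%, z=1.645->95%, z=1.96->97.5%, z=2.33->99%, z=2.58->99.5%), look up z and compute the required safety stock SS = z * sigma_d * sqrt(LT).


From the table, SL = 97.5% corresponds to z = 1.96
sqrt(LT) = sqrt(13.3088) = 3.6481
SS = 1.96 * 15.8928 * 3.6481 = 113.6386

113.6386 units


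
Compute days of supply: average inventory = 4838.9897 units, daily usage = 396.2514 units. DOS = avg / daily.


DOS = 4838.9897 / 396.2514 = 12.2119

12.2119 days


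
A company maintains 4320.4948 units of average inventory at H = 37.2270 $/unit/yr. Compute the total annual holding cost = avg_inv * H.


Cost = 4320.4948 * 37.2270 = 160839.0599

160839.0599 $/yr


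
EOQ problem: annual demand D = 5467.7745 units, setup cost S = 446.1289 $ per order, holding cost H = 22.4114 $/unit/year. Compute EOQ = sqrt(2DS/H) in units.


2*D*S = 2 * 5467.7745 * 446.1289 = 4878664.4463
2*D*S/H = 217686.7329
EOQ = sqrt(217686.7329) = 466.5691

466.5691 units


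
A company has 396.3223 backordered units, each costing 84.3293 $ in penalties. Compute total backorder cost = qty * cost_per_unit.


Total = 396.3223 * 84.3293 = 33421.5821

33421.5821 $


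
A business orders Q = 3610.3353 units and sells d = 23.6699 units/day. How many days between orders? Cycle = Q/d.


Cycle = 3610.3353 / 23.6699 = 152.5285

152.5285 days


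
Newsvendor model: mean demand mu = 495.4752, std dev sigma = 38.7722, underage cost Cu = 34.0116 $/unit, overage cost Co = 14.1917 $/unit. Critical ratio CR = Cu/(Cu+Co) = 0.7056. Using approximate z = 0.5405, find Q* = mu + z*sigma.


CR = Cu/(Cu+Co) = 34.0116/(34.0116+14.1917) = 0.7056
z = 0.5405
Q* = 495.4752 + 0.5405 * 38.7722 = 516.4316

516.4316 units


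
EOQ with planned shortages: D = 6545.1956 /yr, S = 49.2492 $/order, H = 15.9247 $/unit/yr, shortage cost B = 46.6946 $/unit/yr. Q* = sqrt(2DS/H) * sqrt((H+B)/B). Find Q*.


sqrt(2DS/H) = 201.2057
sqrt((H+B)/B) = 1.1580
Q* = 201.2057 * 1.1580 = 233.0028

233.0028 units


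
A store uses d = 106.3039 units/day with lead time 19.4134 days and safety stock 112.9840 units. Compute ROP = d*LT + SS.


d*LT = 106.3039 * 19.4134 = 2063.7201
ROP = 2063.7201 + 112.9840 = 2176.7041

2176.7041 units


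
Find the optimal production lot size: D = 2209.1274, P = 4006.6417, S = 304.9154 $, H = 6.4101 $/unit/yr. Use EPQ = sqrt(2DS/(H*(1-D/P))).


1 - D/P = 1 - 0.5514 = 0.4486
H*(1-D/P) = 2.8758
2DS = 1347193.9296
EPQ = sqrt(468461.0259) = 684.4421

684.4421 units


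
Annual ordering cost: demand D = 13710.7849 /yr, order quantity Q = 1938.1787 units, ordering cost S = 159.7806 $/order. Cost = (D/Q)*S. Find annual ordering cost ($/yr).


Number of orders = D/Q = 7.0741
Cost = 7.0741 * 159.7806 = 1130.2969

1130.2969 $/yr


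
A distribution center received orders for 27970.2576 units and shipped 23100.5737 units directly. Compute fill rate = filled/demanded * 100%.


FR = 23100.5737 / 27970.2576 * 100 = 82.5898

82.5898%


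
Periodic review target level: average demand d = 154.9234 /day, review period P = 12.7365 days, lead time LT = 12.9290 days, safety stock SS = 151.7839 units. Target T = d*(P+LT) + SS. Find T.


P + LT = 25.6655
d*(P+LT) = 154.9234 * 25.6655 = 3976.1865
T = 3976.1865 + 151.7839 = 4127.9704

4127.9704 units


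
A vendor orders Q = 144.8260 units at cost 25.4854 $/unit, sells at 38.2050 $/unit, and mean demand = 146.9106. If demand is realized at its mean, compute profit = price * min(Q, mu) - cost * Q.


Sales at mu = min(144.8260, 146.9106) = 144.8260
Revenue = 38.2050 * 144.8260 = 5533.0773
Total cost = 25.4854 * 144.8260 = 3690.9485
Profit = 5533.0773 - 3690.9485 = 1842.1288

1842.1288 $


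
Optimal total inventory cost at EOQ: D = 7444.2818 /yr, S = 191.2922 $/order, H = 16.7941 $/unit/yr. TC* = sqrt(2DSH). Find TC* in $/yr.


2*D*S*H = 47830706.6529
TC* = sqrt(47830706.6529) = 6915.9747

6915.9747 $/yr


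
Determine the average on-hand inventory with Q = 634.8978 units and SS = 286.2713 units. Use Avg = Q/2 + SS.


Q/2 = 317.4489
Avg = 317.4489 + 286.2713 = 603.7202

603.7202 units


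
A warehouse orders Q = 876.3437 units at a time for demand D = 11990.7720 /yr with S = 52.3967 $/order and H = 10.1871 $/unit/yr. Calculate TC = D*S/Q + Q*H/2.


Ordering cost = D*S/Q = 716.9298
Holding cost = Q*H/2 = 4463.7005
TC = 716.9298 + 4463.7005 = 5180.6302

5180.6302 $/yr


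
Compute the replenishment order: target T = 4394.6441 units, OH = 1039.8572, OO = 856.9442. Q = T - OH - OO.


Inventory position = OH + OO = 1039.8572 + 856.9442 = 1896.8014
Q = 4394.6441 - 1896.8014 = 2497.8427

2497.8427 units


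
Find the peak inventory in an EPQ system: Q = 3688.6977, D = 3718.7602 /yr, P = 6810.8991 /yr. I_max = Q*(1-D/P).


D/P = 0.5460
1 - D/P = 0.4540
I_max = 3688.6977 * 0.4540 = 1674.6637

1674.6637 units


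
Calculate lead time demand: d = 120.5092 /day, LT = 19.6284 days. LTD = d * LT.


LTD = 120.5092 * 19.6284 = 2365.4028

2365.4028 units


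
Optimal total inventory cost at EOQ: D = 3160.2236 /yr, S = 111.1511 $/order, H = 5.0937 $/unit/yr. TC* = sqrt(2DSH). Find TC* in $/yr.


2*D*S*H = 3578449.8544
TC* = sqrt(3578449.8544) = 1891.6791

1891.6791 $/yr


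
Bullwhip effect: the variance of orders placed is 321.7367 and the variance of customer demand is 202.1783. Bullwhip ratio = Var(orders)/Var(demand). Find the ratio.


BW = 321.7367 / 202.1783 = 1.5914

1.5914


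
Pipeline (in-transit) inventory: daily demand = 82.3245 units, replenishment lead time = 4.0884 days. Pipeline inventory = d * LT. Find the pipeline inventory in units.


Pipeline = 82.3245 * 4.0884 = 336.5755

336.5755 units


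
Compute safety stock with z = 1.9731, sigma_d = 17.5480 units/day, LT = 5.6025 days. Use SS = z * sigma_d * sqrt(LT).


sqrt(LT) = sqrt(5.6025) = 2.3670
SS = 1.9731 * 17.5480 * 2.3670 = 81.9535

81.9535 units


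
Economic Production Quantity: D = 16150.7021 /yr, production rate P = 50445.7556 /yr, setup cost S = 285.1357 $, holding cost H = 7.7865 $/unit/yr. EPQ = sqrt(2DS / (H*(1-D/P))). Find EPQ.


1 - D/P = 1 - 0.3202 = 0.6798
H*(1-D/P) = 5.2936
2DS = 9210283.4975
EPQ = sqrt(1739898.2732) = 1319.0520

1319.0520 units


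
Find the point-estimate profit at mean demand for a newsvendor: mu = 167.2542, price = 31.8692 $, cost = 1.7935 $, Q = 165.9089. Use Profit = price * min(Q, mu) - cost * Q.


Sales at mu = min(165.9089, 167.2542) = 165.9089
Revenue = 31.8692 * 165.9089 = 5287.3839
Total cost = 1.7935 * 165.9089 = 297.5576
Profit = 5287.3839 - 297.5576 = 4989.8263

4989.8263 $


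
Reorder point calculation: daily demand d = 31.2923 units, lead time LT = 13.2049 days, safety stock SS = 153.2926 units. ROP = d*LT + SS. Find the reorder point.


d*LT = 31.2923 * 13.2049 = 413.2117
ROP = 413.2117 + 153.2926 = 566.5043

566.5043 units


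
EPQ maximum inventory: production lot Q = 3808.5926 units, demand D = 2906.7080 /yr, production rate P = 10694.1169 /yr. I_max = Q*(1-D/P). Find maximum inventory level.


D/P = 0.2718
1 - D/P = 0.7282
I_max = 3808.5926 * 0.7282 = 2773.4004

2773.4004 units


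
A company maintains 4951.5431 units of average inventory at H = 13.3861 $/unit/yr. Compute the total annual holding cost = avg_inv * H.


Cost = 4951.5431 * 13.3861 = 66281.8511

66281.8511 $/yr


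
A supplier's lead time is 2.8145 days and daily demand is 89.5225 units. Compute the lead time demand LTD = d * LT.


LTD = 89.5225 * 2.8145 = 251.9611

251.9611 units


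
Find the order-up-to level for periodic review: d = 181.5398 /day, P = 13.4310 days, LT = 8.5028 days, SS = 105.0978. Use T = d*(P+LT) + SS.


P + LT = 21.9338
d*(P+LT) = 181.5398 * 21.9338 = 3981.8577
T = 3981.8577 + 105.0978 = 4086.9555

4086.9555 units


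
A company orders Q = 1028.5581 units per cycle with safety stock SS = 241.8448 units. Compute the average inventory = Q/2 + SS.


Q/2 = 514.2790
Avg = 514.2790 + 241.8448 = 756.1238

756.1238 units


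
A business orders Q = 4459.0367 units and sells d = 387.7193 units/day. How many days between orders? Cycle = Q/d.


Cycle = 4459.0367 / 387.7193 = 11.5007

11.5007 days


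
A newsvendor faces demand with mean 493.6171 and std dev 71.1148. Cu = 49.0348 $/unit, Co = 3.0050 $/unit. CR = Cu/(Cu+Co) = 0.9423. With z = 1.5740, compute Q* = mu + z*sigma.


CR = Cu/(Cu+Co) = 49.0348/(49.0348+3.0050) = 0.9423
z = 1.5740
Q* = 493.6171 + 1.5740 * 71.1148 = 605.5518

605.5518 units


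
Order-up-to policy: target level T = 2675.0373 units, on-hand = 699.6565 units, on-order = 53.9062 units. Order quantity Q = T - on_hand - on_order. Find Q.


Inventory position = OH + OO = 699.6565 + 53.9062 = 753.5627
Q = 2675.0373 - 753.5627 = 1921.4746

1921.4746 units


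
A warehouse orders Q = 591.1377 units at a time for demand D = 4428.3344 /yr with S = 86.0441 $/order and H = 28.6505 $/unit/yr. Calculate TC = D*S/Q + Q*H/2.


Ordering cost = D*S/Q = 644.5741
Holding cost = Q*H/2 = 8468.1953
TC = 644.5741 + 8468.1953 = 9112.7694

9112.7694 $/yr


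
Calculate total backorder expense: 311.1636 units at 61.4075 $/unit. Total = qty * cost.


Total = 311.1636 * 61.4075 = 19107.7788

19107.7788 $


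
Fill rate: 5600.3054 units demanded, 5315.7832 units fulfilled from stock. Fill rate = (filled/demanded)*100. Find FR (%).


FR = 5315.7832 / 5600.3054 * 100 = 94.9195

94.9195%


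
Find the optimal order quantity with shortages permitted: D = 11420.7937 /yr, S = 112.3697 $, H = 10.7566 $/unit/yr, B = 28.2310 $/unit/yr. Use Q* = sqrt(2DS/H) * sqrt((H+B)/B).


sqrt(2DS/H) = 488.4839
sqrt((H+B)/B) = 1.1752
Q* = 488.4839 * 1.1752 = 574.0508

574.0508 units


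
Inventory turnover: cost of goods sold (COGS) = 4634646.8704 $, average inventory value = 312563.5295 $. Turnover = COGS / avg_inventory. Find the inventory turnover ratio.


Turnover = 4634646.8704 / 312563.5295 = 14.8279

14.8279


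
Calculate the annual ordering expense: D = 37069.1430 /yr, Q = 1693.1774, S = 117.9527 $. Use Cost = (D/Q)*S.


Number of orders = D/Q = 21.8932
Cost = 21.8932 * 117.9527 = 2582.3670

2582.3670 $/yr


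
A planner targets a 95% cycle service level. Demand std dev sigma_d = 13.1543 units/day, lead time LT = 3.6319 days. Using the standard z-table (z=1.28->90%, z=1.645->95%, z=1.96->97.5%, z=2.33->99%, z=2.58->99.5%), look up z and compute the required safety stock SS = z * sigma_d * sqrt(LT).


From the table, SL = 95% corresponds to z = 1.645
sqrt(LT) = sqrt(3.6319) = 1.9058
SS = 1.645 * 13.1543 * 1.9058 = 41.2383

41.2383 units


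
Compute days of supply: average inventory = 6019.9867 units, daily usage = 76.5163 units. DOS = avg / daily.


DOS = 6019.9867 / 76.5163 = 78.6759

78.6759 days


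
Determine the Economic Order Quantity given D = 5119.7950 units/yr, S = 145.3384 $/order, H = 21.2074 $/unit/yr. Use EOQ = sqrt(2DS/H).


2*D*S = 2 * 5119.7950 * 145.3384 = 1488205.6273
2*D*S/H = 70173.8840
EOQ = sqrt(70173.8840) = 264.9035

264.9035 units


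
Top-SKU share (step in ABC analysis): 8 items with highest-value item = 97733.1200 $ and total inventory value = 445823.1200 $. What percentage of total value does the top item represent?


Top item = 97733.1200
Total = 445823.1200
Percentage = 97733.1200 / 445823.1200 * 100 = 21.9219

21.9219%


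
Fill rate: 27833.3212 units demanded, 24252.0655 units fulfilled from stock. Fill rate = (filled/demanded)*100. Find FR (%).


FR = 24252.0655 / 27833.3212 * 100 = 87.1332

87.1332%


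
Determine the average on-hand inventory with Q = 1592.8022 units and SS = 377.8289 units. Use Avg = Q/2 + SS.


Q/2 = 796.4011
Avg = 796.4011 + 377.8289 = 1174.2300

1174.2300 units


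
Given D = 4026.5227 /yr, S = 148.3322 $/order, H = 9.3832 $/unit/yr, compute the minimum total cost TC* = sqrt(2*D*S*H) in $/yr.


2*D*S*H = 11208475.8085
TC* = sqrt(11208475.8085) = 3347.9062

3347.9062 $/yr


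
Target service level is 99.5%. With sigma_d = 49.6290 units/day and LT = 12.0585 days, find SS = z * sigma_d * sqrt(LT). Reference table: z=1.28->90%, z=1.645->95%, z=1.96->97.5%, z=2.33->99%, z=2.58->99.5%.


From the table, SL = 99.5% corresponds to z = 2.58
sqrt(LT) = sqrt(12.0585) = 3.4725
SS = 2.58 * 49.6290 * 3.4725 = 444.6332

444.6332 units


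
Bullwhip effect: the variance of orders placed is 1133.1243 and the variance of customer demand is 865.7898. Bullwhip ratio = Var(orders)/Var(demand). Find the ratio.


BW = 1133.1243 / 865.7898 = 1.3088

1.3088


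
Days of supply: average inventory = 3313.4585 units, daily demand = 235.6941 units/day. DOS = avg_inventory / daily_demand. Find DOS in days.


DOS = 3313.4585 / 235.6941 = 14.0583

14.0583 days


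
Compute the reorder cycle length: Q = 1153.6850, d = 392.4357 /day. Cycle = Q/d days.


Cycle = 1153.6850 / 392.4357 = 2.9398

2.9398 days


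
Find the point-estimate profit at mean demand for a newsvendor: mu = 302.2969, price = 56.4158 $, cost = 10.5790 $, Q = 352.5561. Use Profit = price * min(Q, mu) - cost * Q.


Sales at mu = min(352.5561, 302.2969) = 302.2969
Revenue = 56.4158 * 302.2969 = 17054.3215
Total cost = 10.5790 * 352.5561 = 3729.6910
Profit = 17054.3215 - 3729.6910 = 13324.6305

13324.6305 $


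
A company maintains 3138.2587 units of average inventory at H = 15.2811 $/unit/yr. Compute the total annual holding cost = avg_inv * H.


Cost = 3138.2587 * 15.2811 = 47956.0450

47956.0450 $/yr


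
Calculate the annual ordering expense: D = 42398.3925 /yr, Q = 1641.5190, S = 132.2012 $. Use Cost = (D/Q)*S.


Number of orders = D/Q = 25.8288
Cost = 25.8288 * 132.2012 = 3414.5924

3414.5924 $/yr


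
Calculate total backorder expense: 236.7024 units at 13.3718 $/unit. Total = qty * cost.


Total = 236.7024 * 13.3718 = 3165.1372

3165.1372 $


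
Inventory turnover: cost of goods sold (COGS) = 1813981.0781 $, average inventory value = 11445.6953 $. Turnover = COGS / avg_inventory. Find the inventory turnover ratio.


Turnover = 1813981.0781 / 11445.6953 = 158.4859

158.4859


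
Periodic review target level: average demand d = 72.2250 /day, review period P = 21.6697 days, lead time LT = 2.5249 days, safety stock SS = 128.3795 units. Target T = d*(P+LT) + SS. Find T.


P + LT = 24.1946
d*(P+LT) = 72.2250 * 24.1946 = 1747.4550
T = 1747.4550 + 128.3795 = 1875.8345

1875.8345 units


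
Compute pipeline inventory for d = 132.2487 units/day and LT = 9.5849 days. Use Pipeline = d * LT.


Pipeline = 132.2487 * 9.5849 = 1267.5906

1267.5906 units


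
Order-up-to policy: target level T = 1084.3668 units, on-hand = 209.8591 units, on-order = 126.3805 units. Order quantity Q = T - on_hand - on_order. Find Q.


Inventory position = OH + OO = 209.8591 + 126.3805 = 336.2396
Q = 1084.3668 - 336.2396 = 748.1272

748.1272 units


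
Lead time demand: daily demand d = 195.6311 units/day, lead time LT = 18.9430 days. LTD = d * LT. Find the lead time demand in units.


LTD = 195.6311 * 18.9430 = 3705.8399

3705.8399 units


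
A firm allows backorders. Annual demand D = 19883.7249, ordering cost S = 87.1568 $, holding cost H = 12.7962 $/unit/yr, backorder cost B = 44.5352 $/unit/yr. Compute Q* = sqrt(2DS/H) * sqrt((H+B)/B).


sqrt(2DS/H) = 520.4440
sqrt((H+B)/B) = 1.1346
Q* = 520.4440 * 1.1346 = 590.4982

590.4982 units


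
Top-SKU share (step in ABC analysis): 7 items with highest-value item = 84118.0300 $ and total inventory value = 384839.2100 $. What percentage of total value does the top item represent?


Top item = 84118.0300
Total = 384839.2100
Percentage = 84118.0300 / 384839.2100 * 100 = 21.8580

21.8580%


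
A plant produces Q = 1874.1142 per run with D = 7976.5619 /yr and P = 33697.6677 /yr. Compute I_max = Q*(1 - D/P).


D/P = 0.2367
1 - D/P = 0.7633
I_max = 1874.1142 * 0.7633 = 1430.4934

1430.4934 units


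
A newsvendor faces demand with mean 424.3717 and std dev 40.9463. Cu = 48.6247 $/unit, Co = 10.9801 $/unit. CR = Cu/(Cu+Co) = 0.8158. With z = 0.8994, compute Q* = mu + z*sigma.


CR = Cu/(Cu+Co) = 48.6247/(48.6247+10.9801) = 0.8158
z = 0.8994
Q* = 424.3717 + 0.8994 * 40.9463 = 461.1988

461.1988 units


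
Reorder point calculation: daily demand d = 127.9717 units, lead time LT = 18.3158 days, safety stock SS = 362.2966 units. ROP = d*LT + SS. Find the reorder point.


d*LT = 127.9717 * 18.3158 = 2343.9041
ROP = 2343.9041 + 362.2966 = 2706.2007

2706.2007 units


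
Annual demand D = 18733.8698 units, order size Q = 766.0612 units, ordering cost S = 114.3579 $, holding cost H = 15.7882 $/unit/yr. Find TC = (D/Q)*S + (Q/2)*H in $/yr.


Ordering cost = D*S/Q = 2796.5990
Holding cost = Q*H/2 = 6047.3637
TC = 2796.5990 + 6047.3637 = 8843.9627

8843.9627 $/yr


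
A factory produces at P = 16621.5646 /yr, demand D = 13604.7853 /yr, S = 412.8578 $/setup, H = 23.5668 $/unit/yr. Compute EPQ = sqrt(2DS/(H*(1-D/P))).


1 - D/P = 1 - 0.8185 = 0.1815
H*(1-D/P) = 4.2773
2DS = 11233683.4569
EPQ = sqrt(2626333.8328) = 1620.5968

1620.5968 units


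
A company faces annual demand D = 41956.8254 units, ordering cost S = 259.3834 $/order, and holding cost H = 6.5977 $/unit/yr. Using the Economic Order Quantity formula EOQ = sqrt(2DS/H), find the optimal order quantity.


2*D*S = 2 * 41956.8254 * 259.3834 = 21765808.0509
2*D*S/H = 3298999.3560
EOQ = sqrt(3298999.3560) = 1816.3148

1816.3148 units


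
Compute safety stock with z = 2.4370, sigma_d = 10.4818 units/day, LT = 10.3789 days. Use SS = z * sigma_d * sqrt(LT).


sqrt(LT) = sqrt(10.3789) = 3.2216
SS = 2.4370 * 10.4818 * 3.2216 = 82.2938

82.2938 units


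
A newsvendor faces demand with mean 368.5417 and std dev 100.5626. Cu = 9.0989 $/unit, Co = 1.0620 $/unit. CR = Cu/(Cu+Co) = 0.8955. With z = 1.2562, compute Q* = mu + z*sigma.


CR = Cu/(Cu+Co) = 9.0989/(9.0989+1.0620) = 0.8955
z = 1.2562
Q* = 368.5417 + 1.2562 * 100.5626 = 494.8684

494.8684 units


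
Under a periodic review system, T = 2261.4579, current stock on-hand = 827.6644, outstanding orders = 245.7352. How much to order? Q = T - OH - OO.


Inventory position = OH + OO = 827.6644 + 245.7352 = 1073.3996
Q = 2261.4579 - 1073.3996 = 1188.0583

1188.0583 units


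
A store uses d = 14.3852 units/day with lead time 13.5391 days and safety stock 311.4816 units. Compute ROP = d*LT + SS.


d*LT = 14.3852 * 13.5391 = 194.7627
ROP = 194.7627 + 311.4816 = 506.2443

506.2443 units


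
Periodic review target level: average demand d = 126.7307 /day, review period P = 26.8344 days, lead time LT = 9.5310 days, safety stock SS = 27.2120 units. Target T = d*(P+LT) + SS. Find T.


P + LT = 36.3654
d*(P+LT) = 126.7307 * 36.3654 = 4608.6126
T = 4608.6126 + 27.2120 = 4635.8246

4635.8246 units


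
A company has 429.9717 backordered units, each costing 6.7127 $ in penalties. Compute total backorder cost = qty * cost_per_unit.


Total = 429.9717 * 6.7127 = 2886.2710

2886.2710 $


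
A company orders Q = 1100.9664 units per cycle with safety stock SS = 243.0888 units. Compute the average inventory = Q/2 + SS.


Q/2 = 550.4832
Avg = 550.4832 + 243.0888 = 793.5720

793.5720 units


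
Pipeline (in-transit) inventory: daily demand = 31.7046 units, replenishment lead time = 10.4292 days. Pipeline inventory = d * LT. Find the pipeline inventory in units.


Pipeline = 31.7046 * 10.4292 = 330.6536

330.6536 units


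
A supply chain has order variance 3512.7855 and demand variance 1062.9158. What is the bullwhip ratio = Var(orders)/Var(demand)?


BW = 3512.7855 / 1062.9158 = 3.3049

3.3049


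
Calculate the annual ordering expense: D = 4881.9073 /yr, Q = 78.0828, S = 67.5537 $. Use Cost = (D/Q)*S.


Number of orders = D/Q = 62.5222
Cost = 62.5222 * 67.5537 = 4223.6050

4223.6050 $/yr


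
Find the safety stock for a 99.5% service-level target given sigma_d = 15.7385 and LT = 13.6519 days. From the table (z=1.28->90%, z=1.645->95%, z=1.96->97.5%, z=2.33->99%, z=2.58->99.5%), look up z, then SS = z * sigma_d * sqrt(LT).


From the table, SL = 99.5% corresponds to z = 2.58
sqrt(LT) = sqrt(13.6519) = 3.6948
SS = 2.58 * 15.7385 * 3.6948 = 150.0305

150.0305 units


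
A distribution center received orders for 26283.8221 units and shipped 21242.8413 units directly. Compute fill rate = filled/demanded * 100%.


FR = 21242.8413 / 26283.8221 * 100 = 80.8210

80.8210%


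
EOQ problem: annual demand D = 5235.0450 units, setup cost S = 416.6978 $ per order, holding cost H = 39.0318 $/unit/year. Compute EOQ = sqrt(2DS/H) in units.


2*D*S = 2 * 5235.0450 * 416.6978 = 4362863.4688
2*D*S/H = 111777.1527
EOQ = sqrt(111777.1527) = 334.3309

334.3309 units


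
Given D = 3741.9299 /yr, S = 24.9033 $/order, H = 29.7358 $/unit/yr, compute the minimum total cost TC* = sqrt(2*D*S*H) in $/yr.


2*D*S*H = 5541944.4774
TC* = sqrt(5541944.4774) = 2354.1335

2354.1335 $/yr


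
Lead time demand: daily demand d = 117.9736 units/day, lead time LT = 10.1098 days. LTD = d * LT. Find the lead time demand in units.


LTD = 117.9736 * 10.1098 = 1192.6895

1192.6895 units


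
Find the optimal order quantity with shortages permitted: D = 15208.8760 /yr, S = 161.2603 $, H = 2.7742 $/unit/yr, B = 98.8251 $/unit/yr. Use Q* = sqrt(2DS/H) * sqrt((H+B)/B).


sqrt(2DS/H) = 1329.7145
sqrt((H+B)/B) = 1.0139
Q* = 1329.7145 * 1.0139 = 1348.2491

1348.2491 units


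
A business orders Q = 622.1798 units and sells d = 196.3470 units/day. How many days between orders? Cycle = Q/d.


Cycle = 622.1798 / 196.3470 = 3.1688

3.1688 days


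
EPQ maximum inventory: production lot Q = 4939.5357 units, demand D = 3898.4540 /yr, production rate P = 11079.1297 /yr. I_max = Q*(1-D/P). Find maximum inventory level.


D/P = 0.3519
1 - D/P = 0.6481
I_max = 4939.5357 * 0.6481 = 3201.4432

3201.4432 units


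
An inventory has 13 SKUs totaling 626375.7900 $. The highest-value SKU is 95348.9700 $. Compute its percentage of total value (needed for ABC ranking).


Top item = 95348.9700
Total = 626375.7900
Percentage = 95348.9700 / 626375.7900 * 100 = 15.2223

15.2223%
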